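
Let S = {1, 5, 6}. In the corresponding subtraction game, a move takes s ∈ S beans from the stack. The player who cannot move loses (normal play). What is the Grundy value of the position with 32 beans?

n :  0  1  2  3  4  5  6  7  8  9 10 11 12 13 14 15 16 17 18 19 20 21 22 23 24 25 26 27 28 29 30 31 32
G :  0  1  0  1  0  1  2  3  2  3  2  0  1  0  1  0  1  2  3  2  3  2  0  1  0  1  0  1  2  3  2  3  2

2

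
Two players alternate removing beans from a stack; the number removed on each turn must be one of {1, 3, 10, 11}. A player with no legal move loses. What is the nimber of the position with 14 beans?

n :  0  1  2  3  4  5  6  7  8  9 10 11 12 13 14
G :  0  1  0  1  0  1  0  1  0  1  2  3  2  3  2

2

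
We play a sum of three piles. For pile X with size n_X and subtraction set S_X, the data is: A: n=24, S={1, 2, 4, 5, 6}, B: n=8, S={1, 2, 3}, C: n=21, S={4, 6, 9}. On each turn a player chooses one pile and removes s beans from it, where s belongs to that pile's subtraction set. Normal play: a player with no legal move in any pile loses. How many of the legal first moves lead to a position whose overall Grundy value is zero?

3

Pile A, S = {1, 2, 4, 5, 6}:
G(0) = 0
G(1) = mex{0} = 1
G(2) = mex{1,0} = 2
G(3) = mex{2,1} = 0
G(4) = mex{0,2,0} = 1
G(5) = mex{1,0,1,0} = 2
G(6) = mex{2,1,2,1,0} = 3
G(7) = mex{3,2,0,2,1} = 4
G(8) = mex{4,3,1,0,2} = 5
G(9) = mex{5,4,2,1,0} = 3
G(10) = mex{3,5,3,2,1} = 0
G(11) = mex{0,3,4,3,2} = 1
G(12) = mex{1,0,5,4,3} = 2
G(13) = mex{2,1,3,5,4} = 0
G(14) = mex{0,2,0,3,5} = 1
G(15) = mex{1,0,1,0,3} = 2
G(16) = mex{2,1,2,1,0} = 3
G(17) = mex{3,2,0,2,1} = 4
G(18) = mex{4,3,1,0,2} = 5
G(19) = mex{5,4,2,1,0} = 3
G(20) = mex{3,5,3,2,1} = 0
G(21) = mex{0,3,4,3,2} = 1
G(22) = mex{1,0,5,4,3} = 2
G(23) = mex{2,1,3,5,4} = 0
G(24) = mex{0,2,0,3,5} = 1
G_A(24) = 1.
Pile B, S = {1, 2, 3}:
n : 0 1 2 3 4 5 6 7 8
G : 0 1 2 3 0 1 2 3 0
G_B(8) = 0.
Pile C, S = {4, 6, 9}:
G(0) = 0
G(1) = mex{} = 0
G(2) = mex{} = 0
G(3) = mex{} = 0
G(4) = mex{0} = 1
G(5) = mex{0} = 1
G(6) = mex{0,0} = 1
G(7) = mex{0,0} = 1
G(8) = mex{1,0} = 2
G(9) = mex{1,0,0} = 2
G(10) = mex{1,1,0} = 2
G(11) = mex{1,1,0} = 2
G(12) = mex{2,1,0} = 3
G(13) = mex{2,1,1} = 0
G(14) = mex{2,2,1} = 0
G(15) = mex{2,2,1} = 0
G(16) = mex{3,2,1} = 0
G(17) = mex{0,2,2} = 1
G(18) = mex{0,3,2} = 1
G(19) = mex{0,0,2} = 1
G(20) = mex{0,0,2} = 1
G(21) = mex{1,0,3} = 2
G_C(21) = 2.
Combined Grundy value = 1 ⊕ 0 ⊕ 2 = 3.
A winning move leaves total XOR = 0, i.e. changes one component's Grundy value g to g ⊕ X where X is the current total.
Pile A: need g' = 1⊕3 = 2. Options: 24−1→G=0, 24−2→G=2, 24−4→G=0, 24−5→G=3, 24−6→G=5. Hits: 1.
Pile B: need g' = 0⊕3 = 3. Options: 8−1→G=3, 8−2→G=2, 8−3→G=1. Hits: 1.
Pile C: need g' = 2⊕3 = 1. Options: 21−4→G=1, 21−6→G=0, 21−9→G=3. Hits: 1.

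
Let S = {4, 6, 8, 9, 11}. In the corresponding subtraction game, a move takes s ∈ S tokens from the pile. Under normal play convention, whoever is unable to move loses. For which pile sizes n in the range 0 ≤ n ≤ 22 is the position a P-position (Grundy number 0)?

G(0) = 0
G(1) = mex{} = 0
G(2) = mex{} = 0
G(3) = mex{} = 0
G(4) = mex{0} = 1
G(5) = mex{0} = 1
G(6) = mex{0,0} = 1
G(7) = mex{0,0} = 1
G(8) = mex{1,0,0} = 2
G(9) = mex{1,0,0,0} = 2
G(10) = mex{1,1,0,0} = 2
G(11) = mex{1,1,0,0,0} = 2
G(12) = mex{2,1,1,0,0} = 3
G(13) = mex{2,1,1,1,0} = 3
G(14) = mex{2,2,1,1,0} = 3
G(15) = mex{2,2,1,1,1} = 0
G(16) = mex{3,2,2,1,1} = 0
G(17) = mex{3,2,2,2,1} = 0
G(18) = mex{3,3,2,2,1} = 0
G(19) = mex{0,3,2,2,2} = 1
G(20) = mex{0,3,3,2,2} = 1
G(21) = mex{0,0,3,3,2} = 1
G(22) = mex{0,0,3,3,2} = 1
P-positions are exactly the n with G(n) = 0.

0, 1, 2, 3, 15, 16, 17, 18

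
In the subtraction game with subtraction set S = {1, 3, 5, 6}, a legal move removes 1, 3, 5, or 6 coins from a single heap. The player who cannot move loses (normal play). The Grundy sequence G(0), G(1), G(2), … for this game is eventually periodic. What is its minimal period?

11

n :  0  1  2  3  4  5  6  7  8  9 10 11 12 13 14 15 16 17 18 19 20 21 22 23
G :  0  1  0  1  0  1  2  3  2  3  2  0  1  0  1  0  1  2  3  2  3  2  0  1
G(n+11) = G(n) holds for n = 0,…,5 (a full window of length max(S) = 6), so the sequence is purely periodic with period 11.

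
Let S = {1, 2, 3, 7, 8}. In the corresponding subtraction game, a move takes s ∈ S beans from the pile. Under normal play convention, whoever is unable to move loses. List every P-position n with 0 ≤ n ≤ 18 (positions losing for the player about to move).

G(0) = 0
G(1) = mex{0} = 1
G(2) = mex{1,0} = 2
G(3) = mex{2,1,0} = 3
G(4) = mex{3,2,1} = 0
G(5) = mex{0,3,2} = 1
G(6) = mex{1,0,3} = 2
G(7) = mex{2,1,0,0} = 3
G(8) = mex{3,2,1,1,0} = 4
G(9) = mex{4,3,2,2,1} = 0
G(10) = mex{0,4,3,3,2} = 1
G(11) = mex{1,0,4,0,3} = 2
G(12) = mex{2,1,0,1,0} = 3
G(13) = mex{3,2,1,2,1} = 0
G(14) = mex{0,3,2,3,2} = 1
G(15) = mex{1,0,3,4,3} = 2
G(16) = mex{2,1,0,0,4} = 3
G(17) = mex{3,2,1,1,0} = 4
G(18) = mex{4,3,2,2,1} = 0
P-positions are exactly the n with G(n) = 0.

0, 4, 9, 13, 18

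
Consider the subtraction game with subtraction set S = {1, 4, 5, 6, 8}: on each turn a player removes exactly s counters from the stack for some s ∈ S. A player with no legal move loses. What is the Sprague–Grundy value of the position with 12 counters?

G(0) = 0
G(1) = mex{0} = 1
G(2) = mex{1} = 0
G(3) = mex{0} = 1
G(4) = mex{1,0} = 2
G(5) = mex{2,1,0} = 3
G(6) = mex{3,0,1,0} = 2
G(7) = mex{2,1,0,1} = 3
G(8) = mex{3,2,1,0,0} = 4
G(9) = mex{4,3,2,1,1} = 0
G(10) = mex{0,2,3,2,0} = 1
G(11) = mex{1,3,2,3,1} = 0
G(12) = mex{0,4,3,2,2} = 1

1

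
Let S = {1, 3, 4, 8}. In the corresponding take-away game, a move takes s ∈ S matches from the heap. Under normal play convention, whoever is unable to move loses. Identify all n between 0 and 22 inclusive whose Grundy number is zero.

G(0) = 0
G(1) = mex{0} = 1
G(2) = mex{1} = 0
G(3) = mex{0,0} = 1
G(4) = mex{1,1,0} = 2
G(5) = mex{2,0,1} = 3
G(6) = mex{3,1,0} = 2
G(7) = mex{2,2,1} = 0
G(8) = mex{0,3,2,0} = 1
G(9) = mex{1,2,3,1} = 0
G(10) = mex{0,0,2,0} = 1
G(11) = mex{1,1,0,1} = 2
G(12) = mex{2,0,1,2} = 3
G(13) = mex{3,1,0,3} = 2
G(14) = mex{2,2,1,2} = 0
G(15) = mex{0,3,2,0} = 1
G(16) = mex{1,2,3,1} = 0
G(17) = mex{0,0,2,0} = 1
G(18) = mex{1,1,0,1} = 2
G(19) = mex{2,0,1,2} = 3
G(20) = mex{3,1,0,3} = 2
G(21) = mex{2,2,1,2} = 0
G(22) = mex{0,3,2,0} = 1
P-positions are exactly the n with G(n) = 0.

0, 2, 7, 9, 14, 16, 21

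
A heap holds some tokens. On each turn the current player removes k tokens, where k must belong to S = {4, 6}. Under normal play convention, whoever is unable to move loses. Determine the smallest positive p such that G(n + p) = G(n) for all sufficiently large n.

G(0) = 0
G(1) = mex{} = 0
G(2) = mex{} = 0
G(3) = mex{} = 0
G(4) = mex{0} = 1
G(5) = mex{0} = 1
G(6) = mex{0,0} = 1
G(7) = mex{0,0} = 1
G(8) = mex{1,0} = 2
G(9) = mex{1,0} = 2
G(10) = mex{1,1} = 0
G(11) = mex{1,1} = 0
G(12) = mex{2,1} = 0
G(13) = mex{2,1} = 0
G(14) = mex{0,2} = 1
G(15) = mex{0,2} = 1
G(16) = mex{0,0} = 1
G(17) = mex{0,0} = 1
G(18) = mex{1,0} = 2
G(19) = mex{1,0} = 2
G(20) = mex{1,1} = 0
G(21) = mex{1,1} = 0
G(n+10) = G(n) holds for n = 0,…,5 (a full window of length max(S) = 6), so the sequence is purely periodic with period 10.

10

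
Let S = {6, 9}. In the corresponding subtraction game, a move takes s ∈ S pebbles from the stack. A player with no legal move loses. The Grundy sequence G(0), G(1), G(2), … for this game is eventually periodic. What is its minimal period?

15

G(0) = 0
G(1) = mex{} = 0
G(2) = mex{} = 0
G(3) = mex{} = 0
G(4) = mex{} = 0
G(5) = mex{} = 0
G(6) = mex{0} = 1
G(7) = mex{0} = 1
G(8) = mex{0} = 1
G(9) = mex{0,0} = 1
G(10) = mex{0,0} = 1
G(11) = mex{0,0} = 1
G(12) = mex{1,0} = 2
G(13) = mex{1,0} = 2
G(14) = mex{1,0} = 2
G(15) = mex{1,1} = 0
G(16) = mex{1,1} = 0
G(17) = mex{1,1} = 0
G(18) = mex{2,1} = 0
G(19) = mex{2,1} = 0
G(20) = mex{2,1} = 0
G(21) = mex{0,2} = 1
G(22) = mex{0,2} = 1
G(23) = mex{0,2} = 1
G(24) = mex{0,0} = 1
G(25) = mex{0,0} = 1
G(26) = mex{0,0} = 1
G(27) = mex{1,0} = 2
G(28) = mex{1,0} = 2
G(29) = mex{1,0} = 2
G(30) = mex{1,1} = 0
G(31) = mex{1,1} = 0
G(n+15) = G(n) holds for n = 0,…,8 (a full window of length max(S) = 9), so the sequence is purely periodic with period 15.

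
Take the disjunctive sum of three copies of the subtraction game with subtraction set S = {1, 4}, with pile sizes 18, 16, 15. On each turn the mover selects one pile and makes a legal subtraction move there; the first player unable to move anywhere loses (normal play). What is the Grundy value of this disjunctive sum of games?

0

All piles use S = {1, 4}:
n :  0  1  2  3  4  5  6  7  8  9 10 11 12 13 14 15 16 17 18
G :  0  1  0  1  2  0  1  0  1  2  0  1  0  1  2  0  1  0  1
Pile A: G(18) = 1.
Pile B: G(16) = 1.
Pile C: G(15) = 0.
Combined Grundy value = 1 ⊕ 1 ⊕ 0 = 0.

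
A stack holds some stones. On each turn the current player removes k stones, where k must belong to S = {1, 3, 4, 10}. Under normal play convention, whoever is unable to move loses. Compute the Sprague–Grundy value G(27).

2

n :  0  1  2  3  4  5  6  7  8  9 10 11 12 13 14 15 16 17 18 19 20 21 22 23 24 25 26 27
G :  0  1  0  1  2  3  2  0  1  0  1  2  3  2  0  1  0  1  2  3  2  0  1  0  1  2  3  2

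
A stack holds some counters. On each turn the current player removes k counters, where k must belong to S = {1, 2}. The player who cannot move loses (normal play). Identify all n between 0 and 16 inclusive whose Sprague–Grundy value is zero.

0, 3, 6, 9, 12, 15

G(0) = 0
G(1) = mex{0} = 1
G(2) = mex{1,0} = 2
G(3) = mex{2,1} = 0
G(4) = mex{0,2} = 1
G(5) = mex{1,0} = 2
G(6) = mex{2,1} = 0
G(7) = mex{0,2} = 1
G(8) = mex{1,0} = 2
G(9) = mex{2,1} = 0
G(10) = mex{0,2} = 1
G(11) = mex{1,0} = 2
G(12) = mex{2,1} = 0
G(13) = mex{0,2} = 1
G(14) = mex{1,0} = 2
G(15) = mex{2,1} = 0
G(16) = mex{0,2} = 1
P-positions are exactly the n with G(n) = 0.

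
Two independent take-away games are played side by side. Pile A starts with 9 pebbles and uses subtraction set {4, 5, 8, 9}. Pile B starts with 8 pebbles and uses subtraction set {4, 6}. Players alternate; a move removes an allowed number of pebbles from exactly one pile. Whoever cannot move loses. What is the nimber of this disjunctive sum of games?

Pile A, S = {4, 5, 8, 9}:
n : 0 1 2 3 4 5 6 7 8 9
G : 0 0 0 0 1 1 1 1 2 2
G_A(9) = 2.
Pile B, S = {4, 6}:
G(0) = 0
G(1) = mex{} = 0
G(2) = mex{} = 0
G(3) = mex{} = 0
G(4) = mex{0} = 1
G(5) = mex{0} = 1
G(6) = mex{0,0} = 1
G(7) = mex{0,0} = 1
G(8) = mex{1,0} = 2
G_B(8) = 2.
Combined Grundy value = 2 ⊕ 2 = 0.

0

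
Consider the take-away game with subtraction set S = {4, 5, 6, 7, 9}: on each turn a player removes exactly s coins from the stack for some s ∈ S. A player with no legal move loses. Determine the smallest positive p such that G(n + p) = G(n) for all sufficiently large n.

13

n :  0  1  2  3  4  5  6  7  8  9 10 11 12 13 14 15 16 17 18 19 20 21 22 23 24 25 26 27
G :  0  0  0  0  1  1  1  1  2  2  2  2  3  0  0  0  0  1  1  1  1  2  2  2  2  3  0  0
G(n+13) = G(n) holds for n = 0,…,8 (a full window of length max(S) = 9), so the sequence is purely periodic with period 13.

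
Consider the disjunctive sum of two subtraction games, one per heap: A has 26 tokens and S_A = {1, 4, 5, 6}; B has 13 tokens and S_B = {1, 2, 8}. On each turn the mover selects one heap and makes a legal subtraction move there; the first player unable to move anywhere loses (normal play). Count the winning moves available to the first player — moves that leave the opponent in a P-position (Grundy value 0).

Heap A, S = {1, 4, 5, 6}:
n :  0  1  2  3  4  5  6  7  8  9 10 11 12 13 14 15 16 17 18 19 20 21 22 23 24 25 26
G :  0  1  0  1  2  3  2  3  4  0  1  0  1  2  3  2  3  4  0  1  0  1  2  3  2  3  4
G_A(26) = 4.
Heap B, S = {1, 2, 8}:
n :  0  1  2  3  4  5  6  7  8  9 10 11 12 13
G :  0  1  2  0  1  2  0  1  2  0  1  2  0  1
G_B(13) = 1.
Combined Grundy value = 4 ⊕ 1 = 5.
A winning move leaves total XOR = 0, i.e. changes one component's Grundy value g to g ⊕ X where X is the current total.
Heap A: need g' = 4⊕5 = 1. Options: 26−1→G=3, 26−4→G=2, 26−5→G=1, 26−6→G=0. Hits: 1.
Heap B: need g' = 1⊕5 = 4. Options: 13−1→G=0, 13−2→G=2, 13−8→G=2. Hits: 0.

1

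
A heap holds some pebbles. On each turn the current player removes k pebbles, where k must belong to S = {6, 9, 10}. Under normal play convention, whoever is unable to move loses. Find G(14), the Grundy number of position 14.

n :  0  1  2  3  4  5  6  7  8  9 10 11 12 13 14
G :  0  0  0  0  0  0  1  1  1  1  1  1  2  2  2

2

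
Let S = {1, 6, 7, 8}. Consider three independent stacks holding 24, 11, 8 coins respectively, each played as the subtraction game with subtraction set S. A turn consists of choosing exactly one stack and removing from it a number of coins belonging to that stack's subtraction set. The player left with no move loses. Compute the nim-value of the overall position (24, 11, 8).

2

All stacks use S = {1, 6, 7, 8}:
n :  0  1  2  3  4  5  6  7  8  9 10 11 12 13 14 15 16 17 18 19 20 21 22 23 24
G :  0  1  0  1  0  1  2  3  2  3  2  3  4  0  1  0  1  0  1  2  3  2  3  2  3
Stack A: G(24) = 3.
Stack B: G(11) = 3.
Stack C: G(8) = 2.
Combined Grundy value = 3 ⊕ 3 ⊕ 2 = 2.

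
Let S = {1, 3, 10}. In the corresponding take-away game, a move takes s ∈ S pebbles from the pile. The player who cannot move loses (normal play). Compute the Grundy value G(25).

2

n :  0  1  2  3  4  5  6  7  8  9 10 11 12 13 14 15 16 17 18 19 20 21 22 23 24 25
G :  0  1  0  1  0  1  0  1  0  1  2  3  2  0  1  0  1  0  1  0  1  0  1  2  3  2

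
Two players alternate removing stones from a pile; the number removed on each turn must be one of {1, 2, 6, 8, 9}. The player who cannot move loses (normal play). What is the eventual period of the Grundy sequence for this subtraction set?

n :  0  1  2  3  4  5  6  7  8  9 10 11 12 13 14 15 16 17
G :  0  1  2  0  1  2  3  0  1  2  0  1  2  3  0  1  2  0
G(n+7) = G(n) holds for n = 0,…,8 (a full window of length max(S) = 9), so the sequence is purely periodic with period 7.

7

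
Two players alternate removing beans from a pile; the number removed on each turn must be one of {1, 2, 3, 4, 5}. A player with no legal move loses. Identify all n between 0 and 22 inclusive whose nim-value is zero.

G(0) = 0
G(1) = mex{0} = 1
G(2) = mex{1,0} = 2
G(3) = mex{2,1,0} = 3
G(4) = mex{3,2,1,0} = 4
G(5) = mex{4,3,2,1,0} = 5
G(6) = mex{5,4,3,2,1} = 0
G(7) = mex{0,5,4,3,2} = 1
G(8) = mex{1,0,5,4,3} = 2
G(9) = mex{2,1,0,5,4} = 3
G(10) = mex{3,2,1,0,5} = 4
G(11) = mex{4,3,2,1,0} = 5
G(12) = mex{5,4,3,2,1} = 0
G(13) = mex{0,5,4,3,2} = 1
G(14) = mex{1,0,5,4,3} = 2
G(15) = mex{2,1,0,5,4} = 3
G(16) = mex{3,2,1,0,5} = 4
G(17) = mex{4,3,2,1,0} = 5
G(18) = mex{5,4,3,2,1} = 0
G(19) = mex{0,5,4,3,2} = 1
G(20) = mex{1,0,5,4,3} = 2
G(21) = mex{2,1,0,5,4} = 3
G(22) = mex{3,2,1,0,5} = 4
P-positions are exactly the n with G(n) = 0.

0, 6, 12, 18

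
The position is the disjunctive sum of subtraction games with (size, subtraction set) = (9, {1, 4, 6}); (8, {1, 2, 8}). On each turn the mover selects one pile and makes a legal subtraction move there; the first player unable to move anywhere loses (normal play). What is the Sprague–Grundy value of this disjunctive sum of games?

0

Pile A, S = {1, 4, 6}:
G(0) = 0
G(1) = mex{0} = 1
G(2) = mex{1} = 0
G(3) = mex{0} = 1
G(4) = mex{1,0} = 2
G(5) = mex{2,1} = 0
G(6) = mex{0,0,0} = 1
G(7) = mex{1,1,1} = 0
G(8) = mex{0,2,0} = 1
G(9) = mex{1,0,1} = 2
G_A(9) = 2.
Pile B, S = {1, 2, 8}:
G(0) = 0
G(1) = mex{0} = 1
G(2) = mex{1,0} = 2
G(3) = mex{2,1} = 0
G(4) = mex{0,2} = 1
G(5) = mex{1,0} = 2
G(6) = mex{2,1} = 0
G(7) = mex{0,2} = 1
G(8) = mex{1,0,0} = 2
G_B(8) = 2.
Combined Grundy value = 2 ⊕ 2 = 0.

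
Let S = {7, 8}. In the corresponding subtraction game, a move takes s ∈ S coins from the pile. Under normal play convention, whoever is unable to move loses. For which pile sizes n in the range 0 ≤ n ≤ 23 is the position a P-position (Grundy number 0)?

0, 1, 2, 3, 4, 5, 6, 15, 16, 17, 18, 19, 20, 21

G(0) = 0
G(1) = mex{} = 0
G(2) = mex{} = 0
G(3) = mex{} = 0
G(4) = mex{} = 0
G(5) = mex{} = 0
G(6) = mex{} = 0
G(7) = mex{0} = 1
G(8) = mex{0,0} = 1
G(9) = mex{0,0} = 1
G(10) = mex{0,0} = 1
G(11) = mex{0,0} = 1
G(12) = mex{0,0} = 1
G(13) = mex{0,0} = 1
G(14) = mex{1,0} = 2
G(15) = mex{1,1} = 0
G(16) = mex{1,1} = 0
G(17) = mex{1,1} = 0
G(18) = mex{1,1} = 0
G(19) = mex{1,1} = 0
G(20) = mex{1,1} = 0
G(21) = mex{2,1} = 0
G(22) = mex{0,2} = 1
G(23) = mex{0,0} = 1
P-positions are exactly the n with G(n) = 0.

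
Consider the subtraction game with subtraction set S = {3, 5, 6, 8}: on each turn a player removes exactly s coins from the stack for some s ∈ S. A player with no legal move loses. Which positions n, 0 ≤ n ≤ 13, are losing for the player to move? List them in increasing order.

0, 1, 2, 11, 12, 13

n :  0  1  2  3  4  5  6  7  8  9 10 11 12 13
G :  0  0  0  1  1  1  2  2  2  3  3  0  0  0
P-positions are exactly the n with G(n) = 0.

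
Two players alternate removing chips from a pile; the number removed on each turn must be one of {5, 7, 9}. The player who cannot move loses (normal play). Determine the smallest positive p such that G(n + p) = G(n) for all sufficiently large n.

n :  0  1  2  3  4  5  6  7  8  9 10 11 12 13 14 15 16 17 18 19 20 21 22 23 24 25 26 27 28 29
G :  0  0  0  0  0  1  1  1  1  1  2  2  2  2  0  0  0  0  0  1  1  1  1  1  2  2  2  2  0  0
G(n+14) = G(n) holds for n = 0,…,8 (a full window of length max(S) = 9), so the sequence is purely periodic with period 14.

14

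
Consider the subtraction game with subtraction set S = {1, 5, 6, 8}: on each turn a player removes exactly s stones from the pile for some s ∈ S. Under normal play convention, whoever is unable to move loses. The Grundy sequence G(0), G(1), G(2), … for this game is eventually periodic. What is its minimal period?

11

n :  0  1  2  3  4  5  6  7  8  9 10 11 12 13 14 15 16 17 18 19 20 21 22 23
G :  0  1  0  1  0  1  2  3  2  3  2  0  1  0  1  0  1  2  3  2  3  2  0  1
G(n+11) = G(n) holds for n = 0,…,7 (a full window of length max(S) = 8), so the sequence is purely periodic with period 11.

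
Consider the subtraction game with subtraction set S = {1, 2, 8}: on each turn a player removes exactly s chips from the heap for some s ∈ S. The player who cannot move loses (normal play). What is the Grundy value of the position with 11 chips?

G(0) = 0
G(1) = mex{0} = 1
G(2) = mex{1,0} = 2
G(3) = mex{2,1} = 0
G(4) = mex{0,2} = 1
G(5) = mex{1,0} = 2
G(6) = mex{2,1} = 0
G(7) = mex{0,2} = 1
G(8) = mex{1,0,0} = 2
G(9) = mex{2,1,1} = 0
G(10) = mex{0,2,2} = 1
G(11) = mex{1,0,0} = 2

2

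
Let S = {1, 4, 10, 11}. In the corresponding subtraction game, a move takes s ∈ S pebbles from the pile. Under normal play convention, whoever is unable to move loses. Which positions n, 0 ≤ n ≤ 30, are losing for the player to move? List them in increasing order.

0, 2, 5, 7, 14, 19, 21, 26, 28

n :  0  1  2  3  4  5  6  7  8  9 10 11 12 13 14 15 16 17 18 19 20 21 22 23 24 25 26 27 28 29 30
G :  0  1  0  1  2  0  1  0  1  2  3  2  3  4  0  1  2  3  2  0  1  0  1  2  3  2  0  1  0  1  2
P-positions are exactly the n with G(n) = 0.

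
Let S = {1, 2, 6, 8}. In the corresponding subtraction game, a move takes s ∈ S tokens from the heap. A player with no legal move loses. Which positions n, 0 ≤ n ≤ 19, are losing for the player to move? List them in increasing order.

G(0) = 0
G(1) = mex{0} = 1
G(2) = mex{1,0} = 2
G(3) = mex{2,1} = 0
G(4) = mex{0,2} = 1
G(5) = mex{1,0} = 2
G(6) = mex{2,1,0} = 3
G(7) = mex{3,2,1} = 0
G(8) = mex{0,3,2,0} = 1
G(9) = mex{1,0,0,1} = 2
G(10) = mex{2,1,1,2} = 0
G(11) = mex{0,2,2,0} = 1
G(12) = mex{1,0,3,1} = 2
G(13) = mex{2,1,0,2} = 3
G(14) = mex{3,2,1,3} = 0
G(15) = mex{0,3,2,0} = 1
G(16) = mex{1,0,0,1} = 2
G(17) = mex{2,1,1,2} = 0
G(18) = mex{0,2,2,0} = 1
G(19) = mex{1,0,3,1} = 2
P-positions are exactly the n with G(n) = 0.

0, 3, 7, 10, 14, 17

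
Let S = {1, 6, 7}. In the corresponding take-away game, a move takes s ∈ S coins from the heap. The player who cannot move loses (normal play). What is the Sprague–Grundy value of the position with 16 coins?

0

G(0) = 0
G(1) = mex{0} = 1
G(2) = mex{1} = 0
G(3) = mex{0} = 1
G(4) = mex{1} = 0
G(5) = mex{0} = 1
G(6) = mex{1,0} = 2
G(7) = mex{2,1,0} = 3
G(8) = mex{3,0,1} = 2
G(9) = mex{2,1,0} = 3
G(10) = mex{3,0,1} = 2
G(11) = mex{2,1,0} = 3
G(12) = mex{3,2,1} = 0
G(13) = mex{0,3,2} = 1
G(14) = mex{1,2,3} = 0
G(15) = mex{0,3,2} = 1
G(16) = mex{1,2,3} = 0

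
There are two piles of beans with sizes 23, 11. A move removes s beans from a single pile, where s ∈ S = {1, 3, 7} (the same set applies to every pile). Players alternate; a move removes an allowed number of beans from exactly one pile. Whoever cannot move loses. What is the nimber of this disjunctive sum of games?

0

All piles use S = {1, 3, 7}:
n :  0  1  2  3  4  5  6  7  8  9 10 11 12 13 14 15 16 17 18 19 20 21 22 23
G :  0  1  0  1  0  1  0  1  0  1  0  1  0  1  0  1  0  1  0  1  0  1  0  1
Pile A: G(23) = 1.
Pile B: G(11) = 1.
Combined Grundy value = 1 ⊕ 1 = 0.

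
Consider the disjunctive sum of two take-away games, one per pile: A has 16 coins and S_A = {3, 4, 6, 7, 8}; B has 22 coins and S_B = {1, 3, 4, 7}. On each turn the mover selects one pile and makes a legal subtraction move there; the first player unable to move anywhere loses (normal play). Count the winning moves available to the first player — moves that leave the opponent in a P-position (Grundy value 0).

2

Pile A, S = {3, 4, 6, 7, 8}:
n :  0  1  2  3  4  5  6  7  8  9 10 11 12 13 14 15 16
G :  0  0  0  1  1  1  2  2  2  3  3  0  0  0  1  1  1
G_A(16) = 1.
Pile B, S = {1, 3, 4, 7}:
n :  0  1  2  3  4  5  6  7  8  9 10 11 12 13 14 15 16 17 18 19 20 21 22
G :  0  1  0  1  2  3  2  3  0  1  0  1  2  3  2  3  0  1  0  1  2  3  2
G_B(22) = 2.
Combined Grundy value = 1 ⊕ 2 = 3.
A winning move leaves total XOR = 0, i.e. changes one component's Grundy value g to g ⊕ X where X is the current total.
Pile A: need g' = 1⊕3 = 2. Options: 16−3→G=0, 16−4→G=0, 16−6→G=3, 16−7→G=3, 16−8→G=2. Hits: 1.
Pile B: need g' = 2⊕3 = 1. Options: 22−1→G=3, 22−3→G=1, 22−4→G=0, 22−7→G=3. Hits: 1.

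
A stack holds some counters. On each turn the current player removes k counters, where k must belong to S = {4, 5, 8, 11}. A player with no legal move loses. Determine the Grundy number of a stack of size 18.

0

G(0) = 0
G(1) = mex{} = 0
G(2) = mex{} = 0
G(3) = mex{} = 0
G(4) = mex{0} = 1
G(5) = mex{0,0} = 1
G(6) = mex{0,0} = 1
G(7) = mex{0,0} = 1
G(8) = mex{1,0,0} = 2
G(9) = mex{1,1,0} = 2
G(10) = mex{1,1,0} = 2
G(11) = mex{1,1,0,0} = 2
G(12) = mex{2,1,1,0} = 3
G(13) = mex{2,2,1,0} = 3
G(14) = mex{2,2,1,0} = 3
G(15) = mex{2,2,1,1} = 0
G(16) = mex{3,2,2,1} = 0
G(17) = mex{3,3,2,1} = 0
G(18) = mex{3,3,2,1} = 0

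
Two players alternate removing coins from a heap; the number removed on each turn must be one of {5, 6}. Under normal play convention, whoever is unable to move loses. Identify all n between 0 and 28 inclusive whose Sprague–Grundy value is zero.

0, 1, 2, 3, 4, 11, 12, 13, 14, 15, 22, 23, 24, 25, 26

n :  0  1  2  3  4  5  6  7  8  9 10 11 12 13 14 15 16 17 18 19 20 21 22 23 24 25 26 27 28
G :  0  0  0  0  0  1  1  1  1  1  2  0  0  0  0  0  1  1  1  1  1  2  0  0  0  0  0  1  1
P-positions are exactly the n with G(n) = 0.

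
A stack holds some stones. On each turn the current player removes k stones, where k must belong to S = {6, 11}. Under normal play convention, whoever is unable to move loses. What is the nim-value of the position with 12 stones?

n :  0  1  2  3  4  5  6  7  8  9 10 11 12
G :  0  0  0  0  0  0  1  1  1  1  1  1  2

2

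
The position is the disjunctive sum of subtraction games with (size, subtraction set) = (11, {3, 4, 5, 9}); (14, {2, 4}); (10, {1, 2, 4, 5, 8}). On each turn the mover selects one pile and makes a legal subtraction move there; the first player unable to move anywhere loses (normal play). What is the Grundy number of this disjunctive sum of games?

1

Pile A, S = {3, 4, 5, 9}:
G(0) = 0
G(1) = mex{} = 0
G(2) = mex{} = 0
G(3) = mex{0} = 1
G(4) = mex{0,0} = 1
G(5) = mex{0,0,0} = 1
G(6) = mex{1,0,0} = 2
G(7) = mex{1,1,0} = 2
G(8) = mex{1,1,1} = 0
G(9) = mex{2,1,1,0} = 3
G(10) = mex{2,2,1,0} = 3
G(11) = mex{0,2,2,0} = 1
G_A(11) = 1.
Pile B, S = {2, 4}:
G(0) = 0
G(1) = mex{} = 0
G(2) = mex{0} = 1
G(3) = mex{0} = 1
G(4) = mex{1,0} = 2
G(5) = mex{1,0} = 2
G(6) = mex{2,1} = 0
G(7) = mex{2,1} = 0
G(8) = mex{0,2} = 1
G(9) = mex{0,2} = 1
G(10) = mex{1,0} = 2
G(11) = mex{1,0} = 2
G(12) = mex{2,1} = 0
G(13) = mex{2,1} = 0
G(14) = mex{0,2} = 1
G_B(14) = 1.
Pile C, S = {1, 2, 4, 5, 8}:
G(0) = 0
G(1) = mex{0} = 1
G(2) = mex{1,0} = 2
G(3) = mex{2,1} = 0
G(4) = mex{0,2,0} = 1
G(5) = mex{1,0,1,0} = 2
G(6) = mex{2,1,2,1} = 0
G(7) = mex{0,2,0,2} = 1
G(8) = mex{1,0,1,0,0} = 2
G(9) = mex{2,1,2,1,1} = 0
G(10) = mex{0,2,0,2,2} = 1
G_C(10) = 1.
Combined Grundy value = 1 ⊕ 1 ⊕ 1 = 1.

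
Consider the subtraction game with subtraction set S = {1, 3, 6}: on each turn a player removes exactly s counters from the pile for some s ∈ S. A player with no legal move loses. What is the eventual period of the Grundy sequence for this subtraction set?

G(0) = 0
G(1) = mex{0} = 1
G(2) = mex{1} = 0
G(3) = mex{0,0} = 1
G(4) = mex{1,1} = 0
G(5) = mex{0,0} = 1
G(6) = mex{1,1,0} = 2
G(7) = mex{2,0,1} = 3
G(8) = mex{3,1,0} = 2
G(9) = mex{2,2,1} = 0
G(10) = mex{0,3,0} = 1
G(11) = mex{1,2,1} = 0
G(12) = mex{0,0,2} = 1
G(13) = mex{1,1,3} = 0
G(14) = mex{0,0,2} = 1
G(15) = mex{1,1,0} = 2
G(16) = mex{2,0,1} = 3
G(17) = mex{3,1,0} = 2
G(18) = mex{2,2,1} = 0
G(19) = mex{0,3,0} = 1
G(n+9) = G(n) holds for n = 0,…,5 (a full window of length max(S) = 6), so the sequence is purely periodic with period 9.

9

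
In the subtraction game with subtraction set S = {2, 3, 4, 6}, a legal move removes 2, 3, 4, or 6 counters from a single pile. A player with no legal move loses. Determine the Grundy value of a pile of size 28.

G(0) = 0
G(1) = mex{} = 0
G(2) = mex{0} = 1
G(3) = mex{0,0} = 1
G(4) = mex{1,0,0} = 2
G(5) = mex{1,1,0} = 2
G(6) = mex{2,1,1,0} = 3
G(7) = mex{2,2,1,0} = 3
G(8) = mex{3,2,2,1} = 0
G(9) = mex{3,3,2,1} = 0
G(10) = mex{0,3,3,2} = 1
G(11) = mex{0,0,3,2} = 1
G(12) = mex{1,0,0,3} = 2
G(13) = mex{1,1,0,3} = 2
G(14) = mex{2,1,1,0} = 3
G(15) = mex{2,2,1,0} = 3
G(16) = mex{3,2,2,1} = 0
G(17) = mex{3,3,2,1} = 0
G(18) = mex{0,3,3,2} = 1
G(19) = mex{0,0,3,2} = 1
G(20) = mex{1,0,0,3} = 2
G(21) = mex{1,1,0,3} = 2
G(22) = mex{2,1,1,0} = 3
G(23) = mex{2,2,1,0} = 3
G(24) = mex{3,2,2,1} = 0
G(25) = mex{3,3,2,1} = 0
G(26) = mex{0,3,3,2} = 1
G(27) = mex{0,0,3,2} = 1
G(28) = mex{1,0,0,3} = 2

2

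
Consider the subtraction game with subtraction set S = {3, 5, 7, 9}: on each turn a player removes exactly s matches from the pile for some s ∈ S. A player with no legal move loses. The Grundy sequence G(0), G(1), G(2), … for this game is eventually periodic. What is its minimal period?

12

G(0) = 0
G(1) = mex{} = 0
G(2) = mex{} = 0
G(3) = mex{0} = 1
G(4) = mex{0} = 1
G(5) = mex{0,0} = 1
G(6) = mex{1,0} = 2
G(7) = mex{1,0,0} = 2
G(8) = mex{1,1,0} = 2
G(9) = mex{2,1,0,0} = 3
G(10) = mex{2,1,1,0} = 3
G(11) = mex{2,2,1,0} = 3
G(12) = mex{3,2,1,1} = 0
G(13) = mex{3,2,2,1} = 0
G(14) = mex{3,3,2,1} = 0
G(15) = mex{0,3,2,2} = 1
G(16) = mex{0,3,3,2} = 1
G(17) = mex{0,0,3,2} = 1
G(18) = mex{1,0,3,3} = 2
G(19) = mex{1,0,0,3} = 2
G(20) = mex{1,1,0,3} = 2
G(21) = mex{2,1,0,0} = 3
G(22) = mex{2,1,1,0} = 3
G(23) = mex{2,2,1,0} = 3
G(24) = mex{3,2,1,1} = 0
G(25) = mex{3,2,2,1} = 0
G(n+12) = G(n) holds for n = 0,…,8 (a full window of length max(S) = 9), so the sequence is purely periodic with period 12.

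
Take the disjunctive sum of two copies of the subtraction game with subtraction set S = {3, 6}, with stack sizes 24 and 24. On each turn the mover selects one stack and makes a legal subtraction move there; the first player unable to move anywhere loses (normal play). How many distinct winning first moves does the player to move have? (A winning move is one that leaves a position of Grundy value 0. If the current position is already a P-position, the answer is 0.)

0

All stacks use S = {3, 6}:
n :  0  1  2  3  4  5  6  7  8  9 10 11 12 13 14 15 16 17 18 19 20 21 22 23 24
G :  0  0  0  1  1  1  2  2  2  0  0  0  1  1  1  2  2  2  0  0  0  1  1  1  2
Stack A: G(24) = 2.
Stack B: G(24) = 2.
Combined Grundy value = 2 ⊕ 2 = 0.
A winning move leaves total XOR = 0, i.e. changes one component's Grundy value g to g ⊕ X where X is the current total.
Stack A: target g' = 2⊕0 = 2, but every legal move changes the Grundy value (mex property), so 0 moves.
Stack B: target g' = 2⊕0 = 2, but every legal move changes the Grundy value (mex property), so 0 moves.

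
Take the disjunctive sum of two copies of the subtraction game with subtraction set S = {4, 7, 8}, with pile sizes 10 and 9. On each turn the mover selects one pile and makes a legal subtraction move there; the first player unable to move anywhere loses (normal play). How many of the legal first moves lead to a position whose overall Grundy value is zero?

0

All piles use S = {4, 7, 8}:
G(0) = 0
G(1) = mex{} = 0
G(2) = mex{} = 0
G(3) = mex{} = 0
G(4) = mex{0} = 1
G(5) = mex{0} = 1
G(6) = mex{0} = 1
G(7) = mex{0,0} = 1
G(8) = mex{1,0,0} = 2
G(9) = mex{1,0,0} = 2
G(10) = mex{1,0,0} = 2
Pile A: G(10) = 2.
Pile B: G(9) = 2.
Combined Grundy value = 2 ⊕ 2 = 0.
A winning move leaves total XOR = 0, i.e. changes one component's Grundy value g to g ⊕ X where X is the current total.
Pile A: target g' = 2⊕0 = 2, but every legal move changes the Grundy value (mex property), so 0 moves.
Pile B: target g' = 2⊕0 = 2, but every legal move changes the Grundy value (mex property), so 0 moves.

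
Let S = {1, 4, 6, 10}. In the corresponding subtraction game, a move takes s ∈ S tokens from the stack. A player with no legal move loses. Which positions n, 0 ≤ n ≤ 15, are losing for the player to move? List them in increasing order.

0, 2, 5, 7, 14

n :  0  1  2  3  4  5  6  7  8  9 10 11 12 13 14 15
G :  0  1  0  1  2  0  1  0  1  2  3  2  3  4  0  1
P-positions are exactly the n with G(n) = 0.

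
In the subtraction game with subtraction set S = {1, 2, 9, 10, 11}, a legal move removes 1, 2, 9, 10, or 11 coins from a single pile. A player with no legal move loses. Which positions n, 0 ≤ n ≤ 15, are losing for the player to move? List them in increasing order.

0, 3, 6

G(0) = 0
G(1) = mex{0} = 1
G(2) = mex{1,0} = 2
G(3) = mex{2,1} = 0
G(4) = mex{0,2} = 1
G(5) = mex{1,0} = 2
G(6) = mex{2,1} = 0
G(7) = mex{0,2} = 1
G(8) = mex{1,0} = 2
G(9) = mex{2,1,0} = 3
G(10) = mex{3,2,1,0} = 4
G(11) = mex{4,3,2,1,0} = 5
G(12) = mex{5,4,0,2,1} = 3
G(13) = mex{3,5,1,0,2} = 4
G(14) = mex{4,3,2,1,0} = 5
G(15) = mex{5,4,0,2,1} = 3
P-positions are exactly the n with G(n) = 0.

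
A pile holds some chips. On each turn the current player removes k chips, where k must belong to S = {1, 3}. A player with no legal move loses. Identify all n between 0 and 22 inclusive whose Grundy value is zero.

0, 2, 4, 6, 8, 10, 12, 14, 16, 18, 20, 22

n :  0  1  2  3  4  5  6  7  8  9 10 11 12 13 14 15 16 17 18 19 20 21 22
G :  0  1  0  1  0  1  0  1  0  1  0  1  0  1  0  1  0  1  0  1  0  1  0
P-positions are exactly the n with G(n) = 0.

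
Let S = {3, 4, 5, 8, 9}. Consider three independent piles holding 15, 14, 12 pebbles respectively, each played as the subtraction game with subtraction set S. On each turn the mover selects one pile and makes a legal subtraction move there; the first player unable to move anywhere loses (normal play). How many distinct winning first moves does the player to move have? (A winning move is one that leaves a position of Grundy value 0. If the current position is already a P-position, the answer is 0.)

All piles use S = {3, 4, 5, 8, 9}:
G(0) = 0
G(1) = mex{} = 0
G(2) = mex{} = 0
G(3) = mex{0} = 1
G(4) = mex{0,0} = 1
G(5) = mex{0,0,0} = 1
G(6) = mex{1,0,0} = 2
G(7) = mex{1,1,0} = 2
G(8) = mex{1,1,1,0} = 2
G(9) = mex{2,1,1,0,0} = 3
G(10) = mex{2,2,1,0,0} = 3
G(11) = mex{2,2,2,1,0} = 3
G(12) = mex{3,2,2,1,1} = 0
G(13) = mex{3,3,2,1,1} = 0
G(14) = mex{3,3,3,2,1} = 0
G(15) = mex{0,3,3,2,2} = 1
Pile A: G(15) = 1.
Pile B: G(14) = 0.
Pile C: G(12) = 0.
Combined Grundy value = 1 ⊕ 0 ⊕ 0 = 1.
A winning move leaves total XOR = 0, i.e. changes one component's Grundy value g to g ⊕ X where X is the current total.
Pile A: need g' = 1⊕1 = 0. Options: 15−3→G=0, 15−4→G=3, 15−5→G=3, 15−8→G=2, 15−9→G=2. Hits: 1.
Pile B: need g' = 0⊕1 = 1. Options: 14−3→G=3, 14−4→G=3, 14−5→G=3, 14−8→G=2, 14−9→G=1. Hits: 1.
Pile C: need g' = 0⊕1 = 1. Options: 12−3→G=3, 12−4→G=2, 12−5→G=2, 12−8→G=1, 12−9→G=1. Hits: 2.

4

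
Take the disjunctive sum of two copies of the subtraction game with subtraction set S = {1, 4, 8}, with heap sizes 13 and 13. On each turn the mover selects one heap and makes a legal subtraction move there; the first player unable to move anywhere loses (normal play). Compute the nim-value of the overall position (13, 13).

All heaps use S = {1, 4, 8}:
G(0) = 0
G(1) = mex{0} = 1
G(2) = mex{1} = 0
G(3) = mex{0} = 1
G(4) = mex{1,0} = 2
G(5) = mex{2,1} = 0
G(6) = mex{0,0} = 1
G(7) = mex{1,1} = 0
G(8) = mex{0,2,0} = 1
G(9) = mex{1,0,1} = 2
G(10) = mex{2,1,0} = 3
G(11) = mex{3,0,1} = 2
G(12) = mex{2,1,2} = 0
G(13) = mex{0,2,0} = 1
Heap A: G(13) = 1.
Heap B: G(13) = 1.
Combined Grundy value = 1 ⊕ 1 = 0.

0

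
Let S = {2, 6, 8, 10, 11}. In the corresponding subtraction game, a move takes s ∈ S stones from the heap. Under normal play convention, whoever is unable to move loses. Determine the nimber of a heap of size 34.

n :  0  1  2  3  4  5  6  7  8  9 10 11 12 13 14 15 16 17 18 19 20 21 22 23 24 25 26 27 28 29 30 31 32 33 34
G :  0  0  1  1  0  0  1  1  2  2  3  3  2  2  3  3  4  0  0  1  1  0  0  1  1  2  2  3  3  2  2  3  3  4  0

0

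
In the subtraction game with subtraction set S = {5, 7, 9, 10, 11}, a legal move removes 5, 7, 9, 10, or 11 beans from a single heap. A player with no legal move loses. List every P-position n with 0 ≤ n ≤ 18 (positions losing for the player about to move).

G(0) = 0
G(1) = mex{} = 0
G(2) = mex{} = 0
G(3) = mex{} = 0
G(4) = mex{} = 0
G(5) = mex{0} = 1
G(6) = mex{0} = 1
G(7) = mex{0,0} = 1
G(8) = mex{0,0} = 1
G(9) = mex{0,0,0} = 1
G(10) = mex{1,0,0,0} = 2
G(11) = mex{1,0,0,0,0} = 2
G(12) = mex{1,1,0,0,0} = 2
G(13) = mex{1,1,0,0,0} = 2
G(14) = mex{1,1,1,0,0} = 2
G(15) = mex{2,1,1,1,0} = 3
G(16) = mex{2,1,1,1,1} = 0
G(17) = mex{2,2,1,1,1} = 0
G(18) = mex{2,2,1,1,1} = 0
P-positions are exactly the n with G(n) = 0.

0, 1, 2, 3, 4, 16, 17, 18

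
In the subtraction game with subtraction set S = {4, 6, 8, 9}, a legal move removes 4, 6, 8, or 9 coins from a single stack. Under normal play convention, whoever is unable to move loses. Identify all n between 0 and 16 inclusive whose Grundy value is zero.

n :  0  1  2  3  4  5  6  7  8  9 10 11 12 13 14 15 16
G :  0  0  0  0  1  1  1  1  2  2  2  2  3  0  0  0  0
P-positions are exactly the n with G(n) = 0.

0, 1, 2, 3, 13, 14, 15, 16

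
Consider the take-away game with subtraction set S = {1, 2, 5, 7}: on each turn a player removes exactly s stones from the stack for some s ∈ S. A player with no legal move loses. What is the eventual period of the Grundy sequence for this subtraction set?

3

n :  0  1  2  3  4  5  6  7  8  9 10 11 12 13 14
G :  0  1  2  0  1  2  0  1  2  0  1  2  0  1  2
G(n+3) = G(n) holds for n = 0,…,6 (a full window of length max(S) = 7), so the sequence is purely periodic with period 3.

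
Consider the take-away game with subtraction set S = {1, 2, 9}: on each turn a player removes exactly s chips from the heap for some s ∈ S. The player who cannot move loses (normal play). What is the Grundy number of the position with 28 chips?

2

n :  0  1  2  3  4  5  6  7  8  9 10 11 12 13 14 15 16 17 18 19 20 21 22 23 24 25 26 27 28
G :  0  1  2  0  1  2  0  1  2  3  0  1  2  0  1  2  0  1  2  3  0  1  2  0  1  2  0  1  2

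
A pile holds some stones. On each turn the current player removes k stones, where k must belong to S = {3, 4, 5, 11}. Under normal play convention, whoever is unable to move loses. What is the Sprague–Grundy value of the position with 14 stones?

G(0) = 0
G(1) = mex{} = 0
G(2) = mex{} = 0
G(3) = mex{0} = 1
G(4) = mex{0,0} = 1
G(5) = mex{0,0,0} = 1
G(6) = mex{1,0,0} = 2
G(7) = mex{1,1,0} = 2
G(8) = mex{1,1,1} = 0
G(9) = mex{2,1,1} = 0
G(10) = mex{2,2,1} = 0
G(11) = mex{0,2,2,0} = 1
G(12) = mex{0,0,2,0} = 1
G(13) = mex{0,0,0,0} = 1
G(14) = mex{1,0,0,1} = 2

2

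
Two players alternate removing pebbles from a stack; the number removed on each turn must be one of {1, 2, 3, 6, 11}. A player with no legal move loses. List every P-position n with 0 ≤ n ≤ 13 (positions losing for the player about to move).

0, 4, 8, 12

G(0) = 0
G(1) = mex{0} = 1
G(2) = mex{1,0} = 2
G(3) = mex{2,1,0} = 3
G(4) = mex{3,2,1} = 0
G(5) = mex{0,3,2} = 1
G(6) = mex{1,0,3,0} = 2
G(7) = mex{2,1,0,1} = 3
G(8) = mex{3,2,1,2} = 0
G(9) = mex{0,3,2,3} = 1
G(10) = mex{1,0,3,0} = 2
G(11) = mex{2,1,0,1,0} = 3
G(12) = mex{3,2,1,2,1} = 0
G(13) = mex{0,3,2,3,2} = 1
P-positions are exactly the n with G(n) = 0.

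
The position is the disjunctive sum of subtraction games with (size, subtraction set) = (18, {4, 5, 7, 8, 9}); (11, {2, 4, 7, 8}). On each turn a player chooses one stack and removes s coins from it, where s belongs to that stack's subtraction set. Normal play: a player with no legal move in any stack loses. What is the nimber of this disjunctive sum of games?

1

Stack A, S = {4, 5, 7, 8, 9}:
G(0) = 0
G(1) = mex{} = 0
G(2) = mex{} = 0
G(3) = mex{} = 0
G(4) = mex{0} = 1
G(5) = mex{0,0} = 1
G(6) = mex{0,0} = 1
G(7) = mex{0,0,0} = 1
G(8) = mex{1,0,0,0} = 2
G(9) = mex{1,1,0,0,0} = 2
G(10) = mex{1,1,0,0,0} = 2
G(11) = mex{1,1,1,0,0} = 2
G(12) = mex{2,1,1,1,0} = 3
G(13) = mex{2,2,1,1,1} = 0
G(14) = mex{2,2,1,1,1} = 0
G(15) = mex{2,2,2,1,1} = 0
G(16) = mex{3,2,2,2,1} = 0
G(17) = mex{0,3,2,2,2} = 1
G(18) = mex{0,0,2,2,2} = 1
G_A(18) = 1.
Stack B, S = {2, 4, 7, 8}:
G(0) = 0
G(1) = mex{} = 0
G(2) = mex{0} = 1
G(3) = mex{0} = 1
G(4) = mex{1,0} = 2
G(5) = mex{1,0} = 2
G(6) = mex{2,1} = 0
G(7) = mex{2,1,0} = 3
G(8) = mex{0,2,0,0} = 1
G(9) = mex{3,2,1,0} = 4
G(10) = mex{1,0,1,1} = 2
G(11) = mex{4,3,2,1} = 0
G_B(11) = 0.
Combined Grundy value = 1 ⊕ 0 = 1.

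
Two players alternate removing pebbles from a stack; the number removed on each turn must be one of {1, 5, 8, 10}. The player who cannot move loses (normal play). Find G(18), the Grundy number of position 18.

1

G(0) = 0
G(1) = mex{0} = 1
G(2) = mex{1} = 0
G(3) = mex{0} = 1
G(4) = mex{1} = 0
G(5) = mex{0,0} = 1
G(6) = mex{1,1} = 0
G(7) = mex{0,0} = 1
G(8) = mex{1,1,0} = 2
G(9) = mex{2,0,1} = 3
G(10) = mex{3,1,0,0} = 2
G(11) = mex{2,0,1,1} = 3
G(12) = mex{3,1,0,0} = 2
G(13) = mex{2,2,1,1} = 0
G(14) = mex{0,3,0,0} = 1
G(15) = mex{1,2,1,1} = 0
G(16) = mex{0,3,2,0} = 1
G(17) = mex{1,2,3,1} = 0
G(18) = mex{0,0,2,2} = 1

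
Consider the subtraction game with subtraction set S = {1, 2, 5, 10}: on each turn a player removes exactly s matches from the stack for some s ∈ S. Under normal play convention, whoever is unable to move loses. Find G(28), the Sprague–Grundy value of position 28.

1

n :  0  1  2  3  4  5  6  7  8  9 10 11 12 13 14 15 16 17 18 19 20 21 22 23 24 25 26 27 28
G :  0  1  2  0  1  2  0  1  2  0  1  2  0  1  2  0  1  2  0  1  2  0  1  2  0  1  2  0  1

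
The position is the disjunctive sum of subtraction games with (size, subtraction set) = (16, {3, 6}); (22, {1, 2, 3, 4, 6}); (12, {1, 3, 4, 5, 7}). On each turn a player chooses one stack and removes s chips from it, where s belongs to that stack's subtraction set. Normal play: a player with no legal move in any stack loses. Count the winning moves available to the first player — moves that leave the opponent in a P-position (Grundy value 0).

3

Stack A, S = {3, 6}:
G(0) = 0
G(1) = mex{} = 0
G(2) = mex{} = 0
G(3) = mex{0} = 1
G(4) = mex{0} = 1
G(5) = mex{0} = 1
G(6) = mex{1,0} = 2
G(7) = mex{1,0} = 2
G(8) = mex{1,0} = 2
G(9) = mex{2,1} = 0
G(10) = mex{2,1} = 0
G(11) = mex{2,1} = 0
G(12) = mex{0,2} = 1
G(13) = mex{0,2} = 1
G(14) = mex{0,2} = 1
G(15) = mex{1,0} = 2
G(16) = mex{1,0} = 2
G_A(16) = 2.
Stack B, S = {1, 2, 3, 4, 6}:
n :  0  1  2  3  4  5  6  7  8  9 10 11 12 13 14 15 16 17 18 19 20 21 22
G :  0  1  2  3  4  0  1  2  3  4  0  1  2  3  4  0  1  2  3  4  0  1  2
G_B(22) = 2.
Stack C, S = {1, 3, 4, 5, 7}:
G(0) = 0
G(1) = mex{0} = 1
G(2) = mex{1} = 0
G(3) = mex{0,0} = 1
G(4) = mex{1,1,0} = 2
G(5) = mex{2,0,1,0} = 3
G(6) = mex{3,1,0,1} = 2
G(7) = mex{2,2,1,0,0} = 3
G(8) = mex{3,3,2,1,1} = 0
G(9) = mex{0,2,3,2,0} = 1
G(10) = mex{1,3,2,3,1} = 0
G(11) = mex{0,0,3,2,2} = 1
G(12) = mex{1,1,0,3,3} = 2
G_C(12) = 2.
Combined Grundy value = 2 ⊕ 2 ⊕ 2 = 2.
A winning move leaves total XOR = 0, i.e. changes one component's Grundy value g to g ⊕ X where X is the current total.
Stack A: need g' = 2⊕2 = 0. Options: 16−3→G=1, 16−6→G=0. Hits: 1.
Stack B: need g' = 2⊕2 = 0. Options: 22−1→G=1, 22−2→G=0, 22−3→G=4, 22−4→G=3, 22−6→G=1. Hits: 1.
Stack C: need g' = 2⊕2 = 0. Options: 12−1→G=1, 12−3→G=1, 12−4→G=0, 12−5→G=3, 12−7→G=3. Hits: 1.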